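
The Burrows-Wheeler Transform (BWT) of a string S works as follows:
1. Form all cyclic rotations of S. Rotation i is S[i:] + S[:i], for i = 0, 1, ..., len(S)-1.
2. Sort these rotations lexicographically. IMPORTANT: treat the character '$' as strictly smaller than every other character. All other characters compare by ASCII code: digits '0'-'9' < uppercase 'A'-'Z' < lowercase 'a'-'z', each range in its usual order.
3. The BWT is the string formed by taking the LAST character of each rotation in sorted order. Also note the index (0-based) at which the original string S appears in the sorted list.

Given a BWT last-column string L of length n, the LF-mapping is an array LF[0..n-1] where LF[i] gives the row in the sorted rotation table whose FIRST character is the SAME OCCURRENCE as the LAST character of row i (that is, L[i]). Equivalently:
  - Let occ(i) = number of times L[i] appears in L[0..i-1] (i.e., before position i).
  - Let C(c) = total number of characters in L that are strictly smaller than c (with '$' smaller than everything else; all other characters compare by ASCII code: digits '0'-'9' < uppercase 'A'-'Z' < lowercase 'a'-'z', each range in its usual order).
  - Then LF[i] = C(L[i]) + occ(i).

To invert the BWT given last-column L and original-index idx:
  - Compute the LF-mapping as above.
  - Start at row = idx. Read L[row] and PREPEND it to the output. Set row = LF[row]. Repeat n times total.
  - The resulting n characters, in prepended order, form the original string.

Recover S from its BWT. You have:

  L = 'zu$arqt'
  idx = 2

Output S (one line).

LF mapping: 6 5 0 1 3 2 4
Walk LF starting at row 2, prepending L[row]:
  step 1: row=2, L[2]='$', prepend. Next row=LF[2]=0
  step 2: row=0, L[0]='z', prepend. Next row=LF[0]=6
  step 3: row=6, L[6]='t', prepend. Next row=LF[6]=4
  step 4: row=4, L[4]='r', prepend. Next row=LF[4]=3
  step 5: row=3, L[3]='a', prepend. Next row=LF[3]=1
  step 6: row=1, L[1]='u', prepend. Next row=LF[1]=5
  step 7: row=5, L[5]='q', prepend. Next row=LF[5]=2
Reversed output: quartz$

Answer: quartz$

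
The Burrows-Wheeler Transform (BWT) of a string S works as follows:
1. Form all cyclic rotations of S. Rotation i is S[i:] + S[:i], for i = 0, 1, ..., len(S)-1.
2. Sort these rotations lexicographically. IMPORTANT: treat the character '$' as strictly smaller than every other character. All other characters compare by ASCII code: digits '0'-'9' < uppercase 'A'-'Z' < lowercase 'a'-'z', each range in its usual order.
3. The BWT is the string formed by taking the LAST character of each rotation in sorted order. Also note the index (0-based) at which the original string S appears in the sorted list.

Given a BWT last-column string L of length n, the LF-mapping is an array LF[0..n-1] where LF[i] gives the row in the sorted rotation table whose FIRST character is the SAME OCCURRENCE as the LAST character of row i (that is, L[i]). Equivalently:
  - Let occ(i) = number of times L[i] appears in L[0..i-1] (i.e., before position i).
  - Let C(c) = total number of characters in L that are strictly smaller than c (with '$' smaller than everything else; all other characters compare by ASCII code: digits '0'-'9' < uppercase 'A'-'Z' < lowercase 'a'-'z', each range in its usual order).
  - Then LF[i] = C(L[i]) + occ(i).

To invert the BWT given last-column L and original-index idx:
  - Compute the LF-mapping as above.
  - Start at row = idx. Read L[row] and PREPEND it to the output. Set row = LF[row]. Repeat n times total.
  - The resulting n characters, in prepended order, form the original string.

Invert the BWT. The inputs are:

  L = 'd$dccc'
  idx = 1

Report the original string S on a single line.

LF mapping: 4 0 5 1 2 3
Walk LF starting at row 1, prepending L[row]:
  step 1: row=1, L[1]='$', prepend. Next row=LF[1]=0
  step 2: row=0, L[0]='d', prepend. Next row=LF[0]=4
  step 3: row=4, L[4]='c', prepend. Next row=LF[4]=2
  step 4: row=2, L[2]='d', prepend. Next row=LF[2]=5
  step 5: row=5, L[5]='c', prepend. Next row=LF[5]=3
  step 6: row=3, L[3]='c', prepend. Next row=LF[3]=1
Reversed output: ccdcd$

Answer: ccdcd$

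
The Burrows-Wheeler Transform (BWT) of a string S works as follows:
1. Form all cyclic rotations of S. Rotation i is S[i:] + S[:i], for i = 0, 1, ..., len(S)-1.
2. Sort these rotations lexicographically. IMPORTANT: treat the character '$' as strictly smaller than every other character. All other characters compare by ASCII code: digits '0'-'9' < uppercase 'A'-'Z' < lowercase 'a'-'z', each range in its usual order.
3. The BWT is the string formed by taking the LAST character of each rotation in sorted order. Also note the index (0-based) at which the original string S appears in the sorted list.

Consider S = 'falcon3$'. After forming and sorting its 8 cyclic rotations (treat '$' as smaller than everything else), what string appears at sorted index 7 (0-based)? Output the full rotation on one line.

All 8 rotations (rotation i = S[i:]+S[:i]):
  rot[0] = falcon3$
  rot[1] = alcon3$f
  rot[2] = lcon3$fa
  rot[3] = con3$fal
  rot[4] = on3$falc
  rot[5] = n3$falco
  rot[6] = 3$falcon
  rot[7] = $falcon3
Sorted (with $ < everything):
  sorted[0] = $falcon3
  sorted[1] = 3$falcon
  sorted[2] = alcon3$f
  sorted[3] = con3$fal
  sorted[4] = falcon3$
  sorted[5] = lcon3$fa
  sorted[6] = n3$falco
  sorted[7] = on3$falc
sorted[7] = on3$falc

Answer: on3$falc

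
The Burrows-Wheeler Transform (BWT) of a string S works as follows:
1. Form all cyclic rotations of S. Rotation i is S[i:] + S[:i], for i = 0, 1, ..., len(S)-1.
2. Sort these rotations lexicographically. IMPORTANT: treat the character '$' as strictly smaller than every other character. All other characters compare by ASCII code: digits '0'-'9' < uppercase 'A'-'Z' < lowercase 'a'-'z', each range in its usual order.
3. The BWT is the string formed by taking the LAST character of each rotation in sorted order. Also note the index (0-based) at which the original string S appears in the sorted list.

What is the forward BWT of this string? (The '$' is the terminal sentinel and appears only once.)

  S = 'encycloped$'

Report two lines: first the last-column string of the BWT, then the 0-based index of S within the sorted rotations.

Answer: dynep$celoc
5

Derivation:
All 11 rotations (rotation i = S[i:]+S[:i]):
  rot[0] = encycloped$
  rot[1] = ncycloped$e
  rot[2] = cycloped$en
  rot[3] = ycloped$enc
  rot[4] = cloped$ency
  rot[5] = loped$encyc
  rot[6] = oped$encycl
  rot[7] = ped$encyclo
  rot[8] = ed$encyclop
  rot[9] = d$encyclope
  rot[10] = $encycloped
Sorted (with $ < everything):
  sorted[0] = $encycloped  (last char: 'd')
  sorted[1] = cloped$ency  (last char: 'y')
  sorted[2] = cycloped$en  (last char: 'n')
  sorted[3] = d$encyclope  (last char: 'e')
  sorted[4] = ed$encyclop  (last char: 'p')
  sorted[5] = encycloped$  (last char: '$')
  sorted[6] = loped$encyc  (last char: 'c')
  sorted[7] = ncycloped$e  (last char: 'e')
  sorted[8] = oped$encycl  (last char: 'l')
  sorted[9] = ped$encyclo  (last char: 'o')
  sorted[10] = ycloped$enc  (last char: 'c')
Last column: dynep$celoc
Original string S is at sorted index 5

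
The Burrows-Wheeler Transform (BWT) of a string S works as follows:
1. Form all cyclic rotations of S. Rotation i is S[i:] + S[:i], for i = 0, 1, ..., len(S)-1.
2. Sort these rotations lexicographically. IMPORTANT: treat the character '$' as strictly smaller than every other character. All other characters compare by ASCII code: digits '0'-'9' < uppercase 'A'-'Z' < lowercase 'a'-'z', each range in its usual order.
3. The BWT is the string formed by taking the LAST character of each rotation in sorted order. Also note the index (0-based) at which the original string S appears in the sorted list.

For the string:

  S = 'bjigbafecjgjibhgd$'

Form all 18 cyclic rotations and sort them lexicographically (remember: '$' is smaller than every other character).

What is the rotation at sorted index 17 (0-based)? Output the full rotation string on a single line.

All 18 rotations (rotation i = S[i:]+S[:i]):
  rot[0] = bjigbafecjgjibhgd$
  rot[1] = jigbafecjgjibhgd$b
  rot[2] = igbafecjgjibhgd$bj
  rot[3] = gbafecjgjibhgd$bji
  rot[4] = bafecjgjibhgd$bjig
  rot[5] = afecjgjibhgd$bjigb
  rot[6] = fecjgjibhgd$bjigba
  rot[7] = ecjgjibhgd$bjigbaf
  rot[8] = cjgjibhgd$bjigbafe
  rot[9] = jgjibhgd$bjigbafec
  rot[10] = gjibhgd$bjigbafecj
  rot[11] = jibhgd$bjigbafecjg
  rot[12] = ibhgd$bjigbafecjgj
  rot[13] = bhgd$bjigbafecjgji
  rot[14] = hgd$bjigbafecjgjib
  rot[15] = gd$bjigbafecjgjibh
  rot[16] = d$bjigbafecjgjibhg
  rot[17] = $bjigbafecjgjibhgd
Sorted (with $ < everything):
  sorted[0] = $bjigbafecjgjibhgd
  sorted[1] = afecjgjibhgd$bjigb
  sorted[2] = bafecjgjibhgd$bjig
  sorted[3] = bhgd$bjigbafecjgji
  sorted[4] = bjigbafecjgjibhgd$
  sorted[5] = cjgjibhgd$bjigbafe
  sorted[6] = d$bjigbafecjgjibhg
  sorted[7] = ecjgjibhgd$bjigbaf
  sorted[8] = fecjgjibhgd$bjigba
  sorted[9] = gbafecjgjibhgd$bji
  sorted[10] = gd$bjigbafecjgjibh
  sorted[11] = gjibhgd$bjigbafecj
  sorted[12] = hgd$bjigbafecjgjib
  sorted[13] = ibhgd$bjigbafecjgj
  sorted[14] = igbafecjgjibhgd$bj
  sorted[15] = jgjibhgd$bjigbafec
  sorted[16] = jibhgd$bjigbafecjg
  sorted[17] = jigbafecjgjibhgd$b
sorted[17] = jigbafecjgjibhgd$b

Answer: jigbafecjgjibhgd$b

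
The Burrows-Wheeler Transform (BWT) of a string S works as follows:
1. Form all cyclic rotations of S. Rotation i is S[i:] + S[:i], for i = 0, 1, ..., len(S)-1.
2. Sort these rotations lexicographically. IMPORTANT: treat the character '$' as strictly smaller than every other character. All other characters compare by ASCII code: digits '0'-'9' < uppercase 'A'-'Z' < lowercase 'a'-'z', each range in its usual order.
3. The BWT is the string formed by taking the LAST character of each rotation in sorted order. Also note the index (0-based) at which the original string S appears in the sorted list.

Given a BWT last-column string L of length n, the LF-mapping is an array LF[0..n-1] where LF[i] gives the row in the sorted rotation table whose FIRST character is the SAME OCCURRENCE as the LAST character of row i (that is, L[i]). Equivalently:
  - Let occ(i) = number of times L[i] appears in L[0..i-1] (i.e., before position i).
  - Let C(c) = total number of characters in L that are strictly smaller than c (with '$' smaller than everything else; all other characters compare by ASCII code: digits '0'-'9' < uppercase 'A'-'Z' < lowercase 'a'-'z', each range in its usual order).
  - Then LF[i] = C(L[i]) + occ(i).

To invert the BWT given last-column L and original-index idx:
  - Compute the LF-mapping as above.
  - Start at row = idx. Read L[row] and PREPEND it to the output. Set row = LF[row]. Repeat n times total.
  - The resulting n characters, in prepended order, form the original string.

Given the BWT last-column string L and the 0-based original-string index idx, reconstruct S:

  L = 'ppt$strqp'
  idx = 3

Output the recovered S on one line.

Answer: ptrsqtpp$

Derivation:
LF mapping: 1 2 7 0 6 8 5 4 3
Walk LF starting at row 3, prepending L[row]:
  step 1: row=3, L[3]='$', prepend. Next row=LF[3]=0
  step 2: row=0, L[0]='p', prepend. Next row=LF[0]=1
  step 3: row=1, L[1]='p', prepend. Next row=LF[1]=2
  step 4: row=2, L[2]='t', prepend. Next row=LF[2]=7
  step 5: row=7, L[7]='q', prepend. Next row=LF[7]=4
  step 6: row=4, L[4]='s', prepend. Next row=LF[4]=6
  step 7: row=6, L[6]='r', prepend. Next row=LF[6]=5
  step 8: row=5, L[5]='t', prepend. Next row=LF[5]=8
  step 9: row=8, L[8]='p', prepend. Next row=LF[8]=3
Reversed output: ptrsqtpp$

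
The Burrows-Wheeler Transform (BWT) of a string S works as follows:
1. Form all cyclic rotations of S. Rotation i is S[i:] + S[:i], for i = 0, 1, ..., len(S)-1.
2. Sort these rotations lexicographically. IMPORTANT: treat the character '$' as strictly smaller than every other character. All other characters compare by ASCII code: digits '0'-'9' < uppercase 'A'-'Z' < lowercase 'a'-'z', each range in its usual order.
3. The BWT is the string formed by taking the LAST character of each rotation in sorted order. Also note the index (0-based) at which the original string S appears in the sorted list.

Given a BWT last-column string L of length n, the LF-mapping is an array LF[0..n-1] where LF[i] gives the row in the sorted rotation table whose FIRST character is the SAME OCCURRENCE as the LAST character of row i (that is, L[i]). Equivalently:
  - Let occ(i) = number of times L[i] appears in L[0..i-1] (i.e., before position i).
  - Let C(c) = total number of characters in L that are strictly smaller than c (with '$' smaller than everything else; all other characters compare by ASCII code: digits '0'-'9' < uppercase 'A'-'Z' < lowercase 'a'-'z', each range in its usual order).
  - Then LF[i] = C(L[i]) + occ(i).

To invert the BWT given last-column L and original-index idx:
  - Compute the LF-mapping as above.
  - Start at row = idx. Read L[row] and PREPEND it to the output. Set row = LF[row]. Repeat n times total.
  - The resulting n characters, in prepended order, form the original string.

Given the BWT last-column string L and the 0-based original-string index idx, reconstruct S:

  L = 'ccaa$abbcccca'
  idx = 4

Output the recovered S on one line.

LF mapping: 7 8 1 2 0 3 5 6 9 10 11 12 4
Walk LF starting at row 4, prepending L[row]:
  step 1: row=4, L[4]='$', prepend. Next row=LF[4]=0
  step 2: row=0, L[0]='c', prepend. Next row=LF[0]=7
  step 3: row=7, L[7]='b', prepend. Next row=LF[7]=6
  step 4: row=6, L[6]='b', prepend. Next row=LF[6]=5
  step 5: row=5, L[5]='a', prepend. Next row=LF[5]=3
  step 6: row=3, L[3]='a', prepend. Next row=LF[3]=2
  step 7: row=2, L[2]='a', prepend. Next row=LF[2]=1
  step 8: row=1, L[1]='c', prepend. Next row=LF[1]=8
  step 9: row=8, L[8]='c', prepend. Next row=LF[8]=9
  step 10: row=9, L[9]='c', prepend. Next row=LF[9]=10
  step 11: row=10, L[10]='c', prepend. Next row=LF[10]=11
  step 12: row=11, L[11]='c', prepend. Next row=LF[11]=12
  step 13: row=12, L[12]='a', prepend. Next row=LF[12]=4
Reversed output: acccccaaabbc$

Answer: acccccaaabbc$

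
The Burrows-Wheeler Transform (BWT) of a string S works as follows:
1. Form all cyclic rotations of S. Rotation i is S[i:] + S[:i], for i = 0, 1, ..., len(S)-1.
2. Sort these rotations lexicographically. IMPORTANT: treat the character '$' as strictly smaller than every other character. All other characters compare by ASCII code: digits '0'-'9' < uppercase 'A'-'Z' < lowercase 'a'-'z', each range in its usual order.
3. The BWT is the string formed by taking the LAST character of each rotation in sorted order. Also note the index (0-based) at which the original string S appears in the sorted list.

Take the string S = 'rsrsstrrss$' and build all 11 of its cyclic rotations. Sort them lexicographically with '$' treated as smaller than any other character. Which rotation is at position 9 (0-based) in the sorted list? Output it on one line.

Answer: strrss$rsrs

Derivation:
All 11 rotations (rotation i = S[i:]+S[:i]):
  rot[0] = rsrsstrrss$
  rot[1] = srsstrrss$r
  rot[2] = rsstrrss$rs
  rot[3] = sstrrss$rsr
  rot[4] = strrss$rsrs
  rot[5] = trrss$rsrss
  rot[6] = rrss$rsrsst
  rot[7] = rss$rsrsstr
  rot[8] = ss$rsrsstrr
  rot[9] = s$rsrsstrrs
  rot[10] = $rsrsstrrss
Sorted (with $ < everything):
  sorted[0] = $rsrsstrrss
  sorted[1] = rrss$rsrsst
  sorted[2] = rsrsstrrss$
  sorted[3] = rss$rsrsstr
  sorted[4] = rsstrrss$rs
  sorted[5] = s$rsrsstrrs
  sorted[6] = srsstrrss$r
  sorted[7] = ss$rsrsstrr
  sorted[8] = sstrrss$rsr
  sorted[9] = strrss$rsrs
  sorted[10] = trrss$rsrss
sorted[9] = strrss$rsrs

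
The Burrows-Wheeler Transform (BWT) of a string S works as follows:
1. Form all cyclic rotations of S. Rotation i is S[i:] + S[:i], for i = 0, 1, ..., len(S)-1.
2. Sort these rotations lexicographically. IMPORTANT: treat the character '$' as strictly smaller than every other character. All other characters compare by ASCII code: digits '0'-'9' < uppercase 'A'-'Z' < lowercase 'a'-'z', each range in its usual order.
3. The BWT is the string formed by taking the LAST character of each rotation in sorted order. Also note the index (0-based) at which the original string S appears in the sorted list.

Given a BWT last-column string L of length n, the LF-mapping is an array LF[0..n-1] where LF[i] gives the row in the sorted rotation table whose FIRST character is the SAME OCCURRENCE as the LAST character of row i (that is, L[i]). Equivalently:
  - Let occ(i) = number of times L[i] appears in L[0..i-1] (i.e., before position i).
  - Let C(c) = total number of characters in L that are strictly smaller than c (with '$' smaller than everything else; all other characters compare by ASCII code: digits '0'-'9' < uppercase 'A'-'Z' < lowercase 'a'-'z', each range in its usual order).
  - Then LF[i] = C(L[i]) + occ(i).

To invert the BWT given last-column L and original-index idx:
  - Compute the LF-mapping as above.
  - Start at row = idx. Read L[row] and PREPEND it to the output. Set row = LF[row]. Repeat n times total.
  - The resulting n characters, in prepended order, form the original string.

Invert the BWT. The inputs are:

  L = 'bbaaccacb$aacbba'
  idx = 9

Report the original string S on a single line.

Answer: bbaaaaccabcabcb$

Derivation:
LF mapping: 7 8 1 2 12 13 3 14 9 0 4 5 15 10 11 6
Walk LF starting at row 9, prepending L[row]:
  step 1: row=9, L[9]='$', prepend. Next row=LF[9]=0
  step 2: row=0, L[0]='b', prepend. Next row=LF[0]=7
  step 3: row=7, L[7]='c', prepend. Next row=LF[7]=14
  step 4: row=14, L[14]='b', prepend. Next row=LF[14]=11
  step 5: row=11, L[11]='a', prepend. Next row=LF[11]=5
  step 6: row=5, L[5]='c', prepend. Next row=LF[5]=13
  step 7: row=13, L[13]='b', prepend. Next row=LF[13]=10
  step 8: row=10, L[10]='a', prepend. Next row=LF[10]=4
  step 9: row=4, L[4]='c', prepend. Next row=LF[4]=12
  step 10: row=12, L[12]='c', prepend. Next row=LF[12]=15
  step 11: row=15, L[15]='a', prepend. Next row=LF[15]=6
  step 12: row=6, L[6]='a', prepend. Next row=LF[6]=3
  step 13: row=3, L[3]='a', prepend. Next row=LF[3]=2
  step 14: row=2, L[2]='a', prepend. Next row=LF[2]=1
  step 15: row=1, L[1]='b', prepend. Next row=LF[1]=8
  step 16: row=8, L[8]='b', prepend. Next row=LF[8]=9
Reversed output: bbaaaaccabcabcb$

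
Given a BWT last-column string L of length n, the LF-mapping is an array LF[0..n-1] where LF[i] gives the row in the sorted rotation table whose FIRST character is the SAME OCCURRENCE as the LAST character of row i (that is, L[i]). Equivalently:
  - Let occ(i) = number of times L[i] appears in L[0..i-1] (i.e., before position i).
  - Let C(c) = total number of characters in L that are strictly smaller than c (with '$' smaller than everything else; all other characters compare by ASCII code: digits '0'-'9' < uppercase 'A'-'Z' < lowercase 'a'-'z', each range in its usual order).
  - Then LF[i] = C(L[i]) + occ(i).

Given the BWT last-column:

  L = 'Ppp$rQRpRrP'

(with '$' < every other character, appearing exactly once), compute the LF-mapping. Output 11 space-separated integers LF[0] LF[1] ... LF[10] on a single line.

Answer: 1 6 7 0 9 3 4 8 5 10 2

Derivation:
Char counts: '$':1, 'P':2, 'Q':1, 'R':2, 'p':3, 'r':2
C (first-col start): C('$')=0, C('P')=1, C('Q')=3, C('R')=4, C('p')=6, C('r')=9
L[0]='P': occ=0, LF[0]=C('P')+0=1+0=1
L[1]='p': occ=0, LF[1]=C('p')+0=6+0=6
L[2]='p': occ=1, LF[2]=C('p')+1=6+1=7
L[3]='$': occ=0, LF[3]=C('$')+0=0+0=0
L[4]='r': occ=0, LF[4]=C('r')+0=9+0=9
L[5]='Q': occ=0, LF[5]=C('Q')+0=3+0=3
L[6]='R': occ=0, LF[6]=C('R')+0=4+0=4
L[7]='p': occ=2, LF[7]=C('p')+2=6+2=8
L[8]='R': occ=1, LF[8]=C('R')+1=4+1=5
L[9]='r': occ=1, LF[9]=C('r')+1=9+1=10
L[10]='P': occ=1, LF[10]=C('P')+1=1+1=2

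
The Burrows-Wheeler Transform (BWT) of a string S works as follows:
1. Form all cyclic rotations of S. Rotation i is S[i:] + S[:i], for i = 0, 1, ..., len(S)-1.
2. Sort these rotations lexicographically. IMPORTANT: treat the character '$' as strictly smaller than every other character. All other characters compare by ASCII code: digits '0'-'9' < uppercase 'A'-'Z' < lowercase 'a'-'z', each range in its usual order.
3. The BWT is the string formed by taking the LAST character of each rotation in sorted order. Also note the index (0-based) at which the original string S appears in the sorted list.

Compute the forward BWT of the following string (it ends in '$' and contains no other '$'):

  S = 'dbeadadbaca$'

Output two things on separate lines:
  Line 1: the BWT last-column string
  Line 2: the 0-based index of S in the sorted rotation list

Answer: acbedddaaa$b
10

Derivation:
All 12 rotations (rotation i = S[i:]+S[:i]):
  rot[0] = dbeadadbaca$
  rot[1] = beadadbaca$d
  rot[2] = eadadbaca$db
  rot[3] = adadbaca$dbe
  rot[4] = dadbaca$dbea
  rot[5] = adbaca$dbead
  rot[6] = dbaca$dbeada
  rot[7] = baca$dbeadad
  rot[8] = aca$dbeadadb
  rot[9] = ca$dbeadadba
  rot[10] = a$dbeadadbac
  rot[11] = $dbeadadbaca
Sorted (with $ < everything):
  sorted[0] = $dbeadadbaca  (last char: 'a')
  sorted[1] = a$dbeadadbac  (last char: 'c')
  sorted[2] = aca$dbeadadb  (last char: 'b')
  sorted[3] = adadbaca$dbe  (last char: 'e')
  sorted[4] = adbaca$dbead  (last char: 'd')
  sorted[5] = baca$dbeadad  (last char: 'd')
  sorted[6] = beadadbaca$d  (last char: 'd')
  sorted[7] = ca$dbeadadba  (last char: 'a')
  sorted[8] = dadbaca$dbea  (last char: 'a')
  sorted[9] = dbaca$dbeada  (last char: 'a')
  sorted[10] = dbeadadbaca$  (last char: '$')
  sorted[11] = eadadbaca$db  (last char: 'b')
Last column: acbedddaaa$b
Original string S is at sorted index 10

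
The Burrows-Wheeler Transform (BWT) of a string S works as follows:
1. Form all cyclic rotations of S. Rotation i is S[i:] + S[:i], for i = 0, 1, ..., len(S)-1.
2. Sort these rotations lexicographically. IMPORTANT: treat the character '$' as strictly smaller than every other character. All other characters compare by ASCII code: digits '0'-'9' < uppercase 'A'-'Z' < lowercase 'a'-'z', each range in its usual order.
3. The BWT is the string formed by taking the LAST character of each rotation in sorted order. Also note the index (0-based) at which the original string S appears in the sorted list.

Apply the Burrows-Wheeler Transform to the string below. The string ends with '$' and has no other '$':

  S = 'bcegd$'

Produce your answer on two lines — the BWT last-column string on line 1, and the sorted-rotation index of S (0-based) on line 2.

Answer: d$bgce
1

Derivation:
All 6 rotations (rotation i = S[i:]+S[:i]):
  rot[0] = bcegd$
  rot[1] = cegd$b
  rot[2] = egd$bc
  rot[3] = gd$bce
  rot[4] = d$bceg
  rot[5] = $bcegd
Sorted (with $ < everything):
  sorted[0] = $bcegd  (last char: 'd')
  sorted[1] = bcegd$  (last char: '$')
  sorted[2] = cegd$b  (last char: 'b')
  sorted[3] = d$bceg  (last char: 'g')
  sorted[4] = egd$bc  (last char: 'c')
  sorted[5] = gd$bce  (last char: 'e')
Last column: d$bgce
Original string S is at sorted index 1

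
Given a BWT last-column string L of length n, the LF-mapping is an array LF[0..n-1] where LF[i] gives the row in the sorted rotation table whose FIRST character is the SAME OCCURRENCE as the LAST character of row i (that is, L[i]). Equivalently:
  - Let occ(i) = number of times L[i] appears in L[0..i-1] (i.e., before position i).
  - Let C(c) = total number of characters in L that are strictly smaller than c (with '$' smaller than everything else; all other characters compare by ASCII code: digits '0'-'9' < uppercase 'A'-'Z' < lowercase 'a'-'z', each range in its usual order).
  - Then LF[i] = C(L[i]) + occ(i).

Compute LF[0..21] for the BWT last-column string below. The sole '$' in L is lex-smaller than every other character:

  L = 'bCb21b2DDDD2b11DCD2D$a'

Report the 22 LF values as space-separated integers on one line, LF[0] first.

Answer: 18 8 19 4 1 20 5 10 11 12 13 6 21 2 3 14 9 15 7 16 0 17

Derivation:
Char counts: '$':1, '1':3, '2':4, 'C':2, 'D':7, 'a':1, 'b':4
C (first-col start): C('$')=0, C('1')=1, C('2')=4, C('C')=8, C('D')=10, C('a')=17, C('b')=18
L[0]='b': occ=0, LF[0]=C('b')+0=18+0=18
L[1]='C': occ=0, LF[1]=C('C')+0=8+0=8
L[2]='b': occ=1, LF[2]=C('b')+1=18+1=19
L[3]='2': occ=0, LF[3]=C('2')+0=4+0=4
L[4]='1': occ=0, LF[4]=C('1')+0=1+0=1
L[5]='b': occ=2, LF[5]=C('b')+2=18+2=20
L[6]='2': occ=1, LF[6]=C('2')+1=4+1=5
L[7]='D': occ=0, LF[7]=C('D')+0=10+0=10
L[8]='D': occ=1, LF[8]=C('D')+1=10+1=11
L[9]='D': occ=2, LF[9]=C('D')+2=10+2=12
L[10]='D': occ=3, LF[10]=C('D')+3=10+3=13
L[11]='2': occ=2, LF[11]=C('2')+2=4+2=6
L[12]='b': occ=3, LF[12]=C('b')+3=18+3=21
L[13]='1': occ=1, LF[13]=C('1')+1=1+1=2
L[14]='1': occ=2, LF[14]=C('1')+2=1+2=3
L[15]='D': occ=4, LF[15]=C('D')+4=10+4=14
L[16]='C': occ=1, LF[16]=C('C')+1=8+1=9
L[17]='D': occ=5, LF[17]=C('D')+5=10+5=15
L[18]='2': occ=3, LF[18]=C('2')+3=4+3=7
L[19]='D': occ=6, LF[19]=C('D')+6=10+6=16
L[20]='$': occ=0, LF[20]=C('$')+0=0+0=0
L[21]='a': occ=0, LF[21]=C('a')+0=17+0=17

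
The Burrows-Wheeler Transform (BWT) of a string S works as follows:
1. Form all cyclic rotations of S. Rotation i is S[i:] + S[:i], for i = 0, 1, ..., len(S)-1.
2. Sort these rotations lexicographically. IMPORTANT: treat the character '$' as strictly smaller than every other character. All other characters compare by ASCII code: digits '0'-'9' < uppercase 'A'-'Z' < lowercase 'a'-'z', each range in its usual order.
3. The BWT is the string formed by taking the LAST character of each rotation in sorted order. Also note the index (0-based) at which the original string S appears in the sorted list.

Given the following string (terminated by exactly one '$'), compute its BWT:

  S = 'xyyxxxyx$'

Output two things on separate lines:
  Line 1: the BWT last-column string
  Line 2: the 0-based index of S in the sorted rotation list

All 9 rotations (rotation i = S[i:]+S[:i]):
  rot[0] = xyyxxxyx$
  rot[1] = yyxxxyx$x
  rot[2] = yxxxyx$xy
  rot[3] = xxxyx$xyy
  rot[4] = xxyx$xyyx
  rot[5] = xyx$xyyxx
  rot[6] = yx$xyyxxx
  rot[7] = x$xyyxxxy
  rot[8] = $xyyxxxyx
Sorted (with $ < everything):
  sorted[0] = $xyyxxxyx  (last char: 'x')
  sorted[1] = x$xyyxxxy  (last char: 'y')
  sorted[2] = xxxyx$xyy  (last char: 'y')
  sorted[3] = xxyx$xyyx  (last char: 'x')
  sorted[4] = xyx$xyyxx  (last char: 'x')
  sorted[5] = xyyxxxyx$  (last char: '$')
  sorted[6] = yx$xyyxxx  (last char: 'x')
  sorted[7] = yxxxyx$xy  (last char: 'y')
  sorted[8] = yyxxxyx$x  (last char: 'x')
Last column: xyyxx$xyx
Original string S is at sorted index 5

Answer: xyyxx$xyx
5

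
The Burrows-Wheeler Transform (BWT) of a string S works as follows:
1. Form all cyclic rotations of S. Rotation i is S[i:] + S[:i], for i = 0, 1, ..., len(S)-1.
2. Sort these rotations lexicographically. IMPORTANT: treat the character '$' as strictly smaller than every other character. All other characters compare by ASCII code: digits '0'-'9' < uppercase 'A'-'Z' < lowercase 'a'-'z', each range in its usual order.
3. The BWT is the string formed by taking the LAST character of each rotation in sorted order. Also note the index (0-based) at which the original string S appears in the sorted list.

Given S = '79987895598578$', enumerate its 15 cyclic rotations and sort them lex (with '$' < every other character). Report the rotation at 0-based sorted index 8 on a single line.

Answer: 8578$7998789559

Derivation:
All 15 rotations (rotation i = S[i:]+S[:i]):
  rot[0] = 79987895598578$
  rot[1] = 9987895598578$7
  rot[2] = 987895598578$79
  rot[3] = 87895598578$799
  rot[4] = 7895598578$7998
  rot[5] = 895598578$79987
  rot[6] = 95598578$799878
  rot[7] = 5598578$7998789
  rot[8] = 598578$79987895
  rot[9] = 98578$799878955
  rot[10] = 8578$7998789559
  rot[11] = 578$79987895598
  rot[12] = 78$799878955985
  rot[13] = 8$7998789559857
  rot[14] = $79987895598578
Sorted (with $ < everything):
  sorted[0] = $79987895598578
  sorted[1] = 5598578$7998789
  sorted[2] = 578$79987895598
  sorted[3] = 598578$79987895
  sorted[4] = 78$799878955985
  sorted[5] = 7895598578$7998
  sorted[6] = 79987895598578$
  sorted[7] = 8$7998789559857
  sorted[8] = 8578$7998789559
  sorted[9] = 87895598578$799
  sorted[10] = 895598578$79987
  sorted[11] = 95598578$799878
  sorted[12] = 98578$799878955
  sorted[13] = 987895598578$79
  sorted[14] = 9987895598578$7
sorted[8] = 8578$7998789559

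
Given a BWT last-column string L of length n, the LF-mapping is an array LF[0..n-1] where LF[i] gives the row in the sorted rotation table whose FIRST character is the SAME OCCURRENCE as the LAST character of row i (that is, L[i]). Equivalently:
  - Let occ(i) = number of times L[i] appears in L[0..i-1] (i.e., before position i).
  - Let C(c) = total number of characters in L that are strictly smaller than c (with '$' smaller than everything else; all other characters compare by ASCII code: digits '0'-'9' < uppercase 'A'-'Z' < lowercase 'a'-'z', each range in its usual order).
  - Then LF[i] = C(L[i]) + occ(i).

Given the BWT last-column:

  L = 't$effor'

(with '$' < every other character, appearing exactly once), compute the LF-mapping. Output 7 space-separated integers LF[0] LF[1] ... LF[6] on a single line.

Answer: 6 0 1 2 3 4 5

Derivation:
Char counts: '$':1, 'e':1, 'f':2, 'o':1, 'r':1, 't':1
C (first-col start): C('$')=0, C('e')=1, C('f')=2, C('o')=4, C('r')=5, C('t')=6
L[0]='t': occ=0, LF[0]=C('t')+0=6+0=6
L[1]='$': occ=0, LF[1]=C('$')+0=0+0=0
L[2]='e': occ=0, LF[2]=C('e')+0=1+0=1
L[3]='f': occ=0, LF[3]=C('f')+0=2+0=2
L[4]='f': occ=1, LF[4]=C('f')+1=2+1=3
L[5]='o': occ=0, LF[5]=C('o')+0=4+0=4
L[6]='r': occ=0, LF[6]=C('r')+0=5+0=5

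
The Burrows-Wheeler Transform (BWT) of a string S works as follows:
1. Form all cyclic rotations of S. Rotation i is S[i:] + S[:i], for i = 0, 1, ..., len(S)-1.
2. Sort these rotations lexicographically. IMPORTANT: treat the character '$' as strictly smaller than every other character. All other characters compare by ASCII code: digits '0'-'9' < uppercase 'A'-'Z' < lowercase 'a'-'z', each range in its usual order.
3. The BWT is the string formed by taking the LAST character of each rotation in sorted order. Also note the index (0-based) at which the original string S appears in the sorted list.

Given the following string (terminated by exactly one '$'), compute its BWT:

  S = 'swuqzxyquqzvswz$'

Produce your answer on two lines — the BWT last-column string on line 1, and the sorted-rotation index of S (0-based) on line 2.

Answer: zyuu$vqwzsszxwqq
4

Derivation:
All 16 rotations (rotation i = S[i:]+S[:i]):
  rot[0] = swuqzxyquqzvswz$
  rot[1] = wuqzxyquqzvswz$s
  rot[2] = uqzxyquqzvswz$sw
  rot[3] = qzxyquqzvswz$swu
  rot[4] = zxyquqzvswz$swuq
  rot[5] = xyquqzvswz$swuqz
  rot[6] = yquqzvswz$swuqzx
  rot[7] = quqzvswz$swuqzxy
  rot[8] = uqzvswz$swuqzxyq
  rot[9] = qzvswz$swuqzxyqu
  rot[10] = zvswz$swuqzxyquq
  rot[11] = vswz$swuqzxyquqz
  rot[12] = swz$swuqzxyquqzv
  rot[13] = wz$swuqzxyquqzvs
  rot[14] = z$swuqzxyquqzvsw
  rot[15] = $swuqzxyquqzvswz
Sorted (with $ < everything):
  sorted[0] = $swuqzxyquqzvswz  (last char: 'z')
  sorted[1] = quqzvswz$swuqzxy  (last char: 'y')
  sorted[2] = qzvswz$swuqzxyqu  (last char: 'u')
  sorted[3] = qzxyquqzvswz$swu  (last char: 'u')
  sorted[4] = swuqzxyquqzvswz$  (last char: '$')
  sorted[5] = swz$swuqzxyquqzv  (last char: 'v')
  sorted[6] = uqzvswz$swuqzxyq  (last char: 'q')
  sorted[7] = uqzxyquqzvswz$sw  (last char: 'w')
  sorted[8] = vswz$swuqzxyquqz  (last char: 'z')
  sorted[9] = wuqzxyquqzvswz$s  (last char: 's')
  sorted[10] = wz$swuqzxyquqzvs  (last char: 's')
  sorted[11] = xyquqzvswz$swuqz  (last char: 'z')
  sorted[12] = yquqzvswz$swuqzx  (last char: 'x')
  sorted[13] = z$swuqzxyquqzvsw  (last char: 'w')
  sorted[14] = zvswz$swuqzxyquq  (last char: 'q')
  sorted[15] = zxyquqzvswz$swuq  (last char: 'q')
Last column: zyuu$vqwzsszxwqq
Original string S is at sorted index 4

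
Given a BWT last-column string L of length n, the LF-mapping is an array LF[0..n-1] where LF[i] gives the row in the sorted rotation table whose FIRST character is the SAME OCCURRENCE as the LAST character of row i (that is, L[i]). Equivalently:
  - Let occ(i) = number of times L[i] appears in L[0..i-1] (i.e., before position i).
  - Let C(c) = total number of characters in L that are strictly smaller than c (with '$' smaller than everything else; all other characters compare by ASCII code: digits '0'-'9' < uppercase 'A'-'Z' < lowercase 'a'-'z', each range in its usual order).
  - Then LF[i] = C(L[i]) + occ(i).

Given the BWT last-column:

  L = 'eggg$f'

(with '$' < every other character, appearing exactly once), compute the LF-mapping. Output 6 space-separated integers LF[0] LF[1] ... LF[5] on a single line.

Answer: 1 3 4 5 0 2

Derivation:
Char counts: '$':1, 'e':1, 'f':1, 'g':3
C (first-col start): C('$')=0, C('e')=1, C('f')=2, C('g')=3
L[0]='e': occ=0, LF[0]=C('e')+0=1+0=1
L[1]='g': occ=0, LF[1]=C('g')+0=3+0=3
L[2]='g': occ=1, LF[2]=C('g')+1=3+1=4
L[3]='g': occ=2, LF[3]=C('g')+2=3+2=5
L[4]='$': occ=0, LF[4]=C('$')+0=0+0=0
L[5]='f': occ=0, LF[5]=C('f')+0=2+0=2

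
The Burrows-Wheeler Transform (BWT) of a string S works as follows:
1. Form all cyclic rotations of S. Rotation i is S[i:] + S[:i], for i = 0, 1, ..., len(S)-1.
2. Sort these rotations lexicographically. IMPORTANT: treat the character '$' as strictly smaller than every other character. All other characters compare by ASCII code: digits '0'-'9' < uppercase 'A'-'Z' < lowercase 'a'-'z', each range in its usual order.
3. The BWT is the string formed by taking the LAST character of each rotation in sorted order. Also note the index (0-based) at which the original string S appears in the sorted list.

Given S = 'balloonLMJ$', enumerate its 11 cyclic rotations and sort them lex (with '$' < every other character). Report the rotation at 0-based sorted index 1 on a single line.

Answer: J$balloonLM

Derivation:
All 11 rotations (rotation i = S[i:]+S[:i]):
  rot[0] = balloonLMJ$
  rot[1] = alloonLMJ$b
  rot[2] = lloonLMJ$ba
  rot[3] = loonLMJ$bal
  rot[4] = oonLMJ$ball
  rot[5] = onLMJ$ballo
  rot[6] = nLMJ$balloo
  rot[7] = LMJ$balloon
  rot[8] = MJ$balloonL
  rot[9] = J$balloonLM
  rot[10] = $balloonLMJ
Sorted (with $ < everything):
  sorted[0] = $balloonLMJ
  sorted[1] = J$balloonLM
  sorted[2] = LMJ$balloon
  sorted[3] = MJ$balloonL
  sorted[4] = alloonLMJ$b
  sorted[5] = balloonLMJ$
  sorted[6] = lloonLMJ$ba
  sorted[7] = loonLMJ$bal
  sorted[8] = nLMJ$balloo
  sorted[9] = onLMJ$ballo
  sorted[10] = oonLMJ$ball
sorted[1] = J$balloonLM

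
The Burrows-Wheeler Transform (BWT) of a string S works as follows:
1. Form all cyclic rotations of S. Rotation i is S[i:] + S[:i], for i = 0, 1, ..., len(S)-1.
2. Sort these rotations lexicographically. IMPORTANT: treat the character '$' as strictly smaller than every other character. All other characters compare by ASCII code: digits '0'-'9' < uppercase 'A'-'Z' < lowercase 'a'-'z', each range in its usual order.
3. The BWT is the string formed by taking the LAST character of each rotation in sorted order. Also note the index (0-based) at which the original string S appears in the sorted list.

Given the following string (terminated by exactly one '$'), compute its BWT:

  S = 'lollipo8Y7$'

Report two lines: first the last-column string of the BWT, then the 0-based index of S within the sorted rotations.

All 11 rotations (rotation i = S[i:]+S[:i]):
  rot[0] = lollipo8Y7$
  rot[1] = ollipo8Y7$l
  rot[2] = llipo8Y7$lo
  rot[3] = lipo8Y7$lol
  rot[4] = ipo8Y7$loll
  rot[5] = po8Y7$lolli
  rot[6] = o8Y7$lollip
  rot[7] = 8Y7$lollipo
  rot[8] = Y7$lollipo8
  rot[9] = 7$lollipo8Y
  rot[10] = $lollipo8Y7
Sorted (with $ < everything):
  sorted[0] = $lollipo8Y7  (last char: '7')
  sorted[1] = 7$lollipo8Y  (last char: 'Y')
  sorted[2] = 8Y7$lollipo  (last char: 'o')
  sorted[3] = Y7$lollipo8  (last char: '8')
  sorted[4] = ipo8Y7$loll  (last char: 'l')
  sorted[5] = lipo8Y7$lol  (last char: 'l')
  sorted[6] = llipo8Y7$lo  (last char: 'o')
  sorted[7] = lollipo8Y7$  (last char: '$')
  sorted[8] = o8Y7$lollip  (last char: 'p')
  sorted[9] = ollipo8Y7$l  (last char: 'l')
  sorted[10] = po8Y7$lolli  (last char: 'i')
Last column: 7Yo8llo$pli
Original string S is at sorted index 7

Answer: 7Yo8llo$pli
7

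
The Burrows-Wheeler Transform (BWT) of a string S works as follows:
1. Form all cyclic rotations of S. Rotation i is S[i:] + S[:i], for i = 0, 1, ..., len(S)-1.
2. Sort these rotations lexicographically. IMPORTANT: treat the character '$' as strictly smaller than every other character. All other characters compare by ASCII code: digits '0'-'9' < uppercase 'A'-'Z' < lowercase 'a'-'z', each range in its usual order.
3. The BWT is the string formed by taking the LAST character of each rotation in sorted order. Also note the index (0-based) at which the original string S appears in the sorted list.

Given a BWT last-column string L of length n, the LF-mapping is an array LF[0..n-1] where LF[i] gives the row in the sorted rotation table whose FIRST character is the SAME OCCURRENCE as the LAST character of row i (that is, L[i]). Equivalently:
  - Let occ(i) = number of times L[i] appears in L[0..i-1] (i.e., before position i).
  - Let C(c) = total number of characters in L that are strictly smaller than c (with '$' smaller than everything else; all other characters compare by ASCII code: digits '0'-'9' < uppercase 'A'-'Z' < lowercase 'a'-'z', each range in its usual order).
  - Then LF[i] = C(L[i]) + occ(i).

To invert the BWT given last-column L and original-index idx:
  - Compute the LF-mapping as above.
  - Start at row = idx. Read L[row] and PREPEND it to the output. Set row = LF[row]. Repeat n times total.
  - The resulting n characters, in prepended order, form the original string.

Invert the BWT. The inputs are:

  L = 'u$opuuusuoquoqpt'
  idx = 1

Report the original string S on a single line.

Answer: ootuupoupusququ$

Derivation:
LF mapping: 10 0 1 4 11 12 13 8 14 2 6 15 3 7 5 9
Walk LF starting at row 1, prepending L[row]:
  step 1: row=1, L[1]='$', prepend. Next row=LF[1]=0
  step 2: row=0, L[0]='u', prepend. Next row=LF[0]=10
  step 3: row=10, L[10]='q', prepend. Next row=LF[10]=6
  step 4: row=6, L[6]='u', prepend. Next row=LF[6]=13
  step 5: row=13, L[13]='q', prepend. Next row=LF[13]=7
  step 6: row=7, L[7]='s', prepend. Next row=LF[7]=8
  step 7: row=8, L[8]='u', prepend. Next row=LF[8]=14
  step 8: row=14, L[14]='p', prepend. Next row=LF[14]=5
  step 9: row=5, L[5]='u', prepend. Next row=LF[5]=12
  step 10: row=12, L[12]='o', prepend. Next row=LF[12]=3
  step 11: row=3, L[3]='p', prepend. Next row=LF[3]=4
  step 12: row=4, L[4]='u', prepend. Next row=LF[4]=11
  step 13: row=11, L[11]='u', prepend. Next row=LF[11]=15
  step 14: row=15, L[15]='t', prepend. Next row=LF[15]=9
  step 15: row=9, L[9]='o', prepend. Next row=LF[9]=2
  step 16: row=2, L[2]='o', prepend. Next row=LF[2]=1
Reversed output: ootuupoupusququ$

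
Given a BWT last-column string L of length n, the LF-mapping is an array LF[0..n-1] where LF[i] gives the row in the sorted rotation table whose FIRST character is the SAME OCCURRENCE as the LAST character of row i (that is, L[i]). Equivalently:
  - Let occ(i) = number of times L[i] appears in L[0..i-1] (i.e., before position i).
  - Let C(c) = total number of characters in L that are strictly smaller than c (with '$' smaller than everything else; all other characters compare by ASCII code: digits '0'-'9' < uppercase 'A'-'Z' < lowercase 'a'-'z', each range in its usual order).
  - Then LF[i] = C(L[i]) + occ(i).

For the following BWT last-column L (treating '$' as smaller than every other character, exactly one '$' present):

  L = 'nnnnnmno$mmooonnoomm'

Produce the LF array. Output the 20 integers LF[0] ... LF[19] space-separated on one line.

Char counts: '$':1, 'm':5, 'n':8, 'o':6
C (first-col start): C('$')=0, C('m')=1, C('n')=6, C('o')=14
L[0]='n': occ=0, LF[0]=C('n')+0=6+0=6
L[1]='n': occ=1, LF[1]=C('n')+1=6+1=7
L[2]='n': occ=2, LF[2]=C('n')+2=6+2=8
L[3]='n': occ=3, LF[3]=C('n')+3=6+3=9
L[4]='n': occ=4, LF[4]=C('n')+4=6+4=10
L[5]='m': occ=0, LF[5]=C('m')+0=1+0=1
L[6]='n': occ=5, LF[6]=C('n')+5=6+5=11
L[7]='o': occ=0, LF[7]=C('o')+0=14+0=14
L[8]='$': occ=0, LF[8]=C('$')+0=0+0=0
L[9]='m': occ=1, LF[9]=C('m')+1=1+1=2
L[10]='m': occ=2, LF[10]=C('m')+2=1+2=3
L[11]='o': occ=1, LF[11]=C('o')+1=14+1=15
L[12]='o': occ=2, LF[12]=C('o')+2=14+2=16
L[13]='o': occ=3, LF[13]=C('o')+3=14+3=17
L[14]='n': occ=6, LF[14]=C('n')+6=6+6=12
L[15]='n': occ=7, LF[15]=C('n')+7=6+7=13
L[16]='o': occ=4, LF[16]=C('o')+4=14+4=18
L[17]='o': occ=5, LF[17]=C('o')+5=14+5=19
L[18]='m': occ=3, LF[18]=C('m')+3=1+3=4
L[19]='m': occ=4, LF[19]=C('m')+4=1+4=5

Answer: 6 7 8 9 10 1 11 14 0 2 3 15 16 17 12 13 18 19 4 5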